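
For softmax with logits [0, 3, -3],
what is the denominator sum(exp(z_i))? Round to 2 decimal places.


Denom = e^0=1.0000 + e^3=20.0855 + e^-3=0.0498. Sum = 21.1353, which rounds to 21.14.

21.14


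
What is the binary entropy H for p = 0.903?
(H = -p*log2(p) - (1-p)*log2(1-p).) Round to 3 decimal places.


H = -0.903*log2(0.903) - 0.097*log2(0.097) = 0.459.

0.459


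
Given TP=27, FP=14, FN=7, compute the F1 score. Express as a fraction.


Precision = 27/41 = 27/41. Recall = 27/34 = 27/34. F1 = 2*P*R/(P+R) = 18/25.

18/25


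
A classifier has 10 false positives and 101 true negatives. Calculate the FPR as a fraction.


FPR = FP / (FP + TN) = 10 / 111 = 10/111.

10/111


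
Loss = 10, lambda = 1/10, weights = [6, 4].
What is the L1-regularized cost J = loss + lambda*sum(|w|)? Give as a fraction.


L1 norm = sum(|w|) = 10. J = 10 + 1/10 * 10 = 11.

11


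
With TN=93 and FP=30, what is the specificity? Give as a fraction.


Specificity = TN / (TN + FP) = 93 / 123 = 31/41.

31/41


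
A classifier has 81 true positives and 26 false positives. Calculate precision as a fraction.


Precision = TP / (TP + FP) = 81 / 107 = 81/107.

81/107


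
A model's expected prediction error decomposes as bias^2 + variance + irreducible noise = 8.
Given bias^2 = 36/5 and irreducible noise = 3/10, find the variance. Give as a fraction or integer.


Total error = bias^2 + variance + irreducible noise. So variance = 8 - 36/5 - 3/10 = 1/2.

1/2


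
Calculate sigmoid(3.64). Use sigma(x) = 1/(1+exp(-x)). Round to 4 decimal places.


sigma(3.64) = 1/(1+e^(-3.64)) = 1/(1+0.026252) = 1/1.026252 = 0.9744.

0.9744


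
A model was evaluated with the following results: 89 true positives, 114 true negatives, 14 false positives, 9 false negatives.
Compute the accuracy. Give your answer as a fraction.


Accuracy = (TP + TN) / (TP + TN + FP + FN) = (89 + 114) / 226 = 203/226.

203/226


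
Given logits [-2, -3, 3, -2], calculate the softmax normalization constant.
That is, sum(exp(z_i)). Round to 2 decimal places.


Denom = e^-2=0.1353 + e^-3=0.0498 + e^3=20.0855 + e^-2=0.1353. Sum = 20.4059, which rounds to 20.41.

20.41


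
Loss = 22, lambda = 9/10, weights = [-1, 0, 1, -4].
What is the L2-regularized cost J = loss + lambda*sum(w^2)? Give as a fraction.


L2 sq norm = sum(w^2) = 18. J = 22 + 9/10 * 18 = 191/5.

191/5


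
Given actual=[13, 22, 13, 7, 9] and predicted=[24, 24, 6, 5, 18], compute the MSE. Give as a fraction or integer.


MSE = (1/5) * ((13-24)^2=121 + (22-24)^2=4 + (13-6)^2=49 + (7-5)^2=4 + (9-18)^2=81). Sum = 259. MSE = 259/5.

259/5


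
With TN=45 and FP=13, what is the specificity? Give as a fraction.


Specificity = TN / (TN + FP) = 45 / 58 = 45/58.

45/58


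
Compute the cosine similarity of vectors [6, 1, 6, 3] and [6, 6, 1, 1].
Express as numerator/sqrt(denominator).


dot = 51. |a|^2 = 82, |b|^2 = 74. cos = 51/sqrt(6068).

51/sqrt(6068)


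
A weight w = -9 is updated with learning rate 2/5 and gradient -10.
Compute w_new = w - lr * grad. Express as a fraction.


w_new = -9 - 2/5 * -10 = -9 - -4 = -5.

-5


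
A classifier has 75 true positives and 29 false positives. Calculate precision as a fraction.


Precision = TP / (TP + FP) = 75 / 104 = 75/104.

75/104


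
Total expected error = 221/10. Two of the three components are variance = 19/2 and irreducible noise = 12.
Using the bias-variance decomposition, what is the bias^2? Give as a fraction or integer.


Total error = bias^2 + variance + irreducible noise. So bias^2 = 221/10 - 19/2 - 12 = 3/5.

3/5


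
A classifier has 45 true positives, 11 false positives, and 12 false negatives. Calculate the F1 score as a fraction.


Precision = 45/56 = 45/56. Recall = 45/57 = 15/19. F1 = 2*P*R/(P+R) = 90/113.

90/113


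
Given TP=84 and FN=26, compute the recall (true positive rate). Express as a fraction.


Recall = TP / (TP + FN) = 84 / 110 = 42/55.

42/55


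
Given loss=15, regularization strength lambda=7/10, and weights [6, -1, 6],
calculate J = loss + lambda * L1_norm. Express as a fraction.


L1 norm = sum(|w|) = 13. J = 15 + 7/10 * 13 = 241/10.

241/10


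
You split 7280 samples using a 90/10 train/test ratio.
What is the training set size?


Test set = 7280 * 10% = 728. Training set = 7280 - 728 = 6552.

6552


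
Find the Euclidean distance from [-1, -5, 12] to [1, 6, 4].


d = sqrt(sum of squared differences). (-1-1)^2=4, (-5-6)^2=121, (12-4)^2=64. Sum = 189.

sqrt(189)


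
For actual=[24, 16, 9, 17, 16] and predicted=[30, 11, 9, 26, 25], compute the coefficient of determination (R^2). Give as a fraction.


Mean(y) = 82/5. SS_res = 223. SS_tot = 566/5. R^2 = 1 - 223/(566/5) = -549/566.

-549/566


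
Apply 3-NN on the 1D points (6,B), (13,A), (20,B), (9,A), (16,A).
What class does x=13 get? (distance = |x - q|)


Distances: |6-13|=7, |13-13|=0, |20-13|=7, |9-13|=4, |16-13|=3. 3 nearest: (13,A), (16,A), (9,A). Counts: {'A': 3}. Majority class: A.

A


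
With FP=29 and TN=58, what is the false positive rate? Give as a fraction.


FPR = FP / (FP + TN) = 29 / 87 = 1/3.

1/3


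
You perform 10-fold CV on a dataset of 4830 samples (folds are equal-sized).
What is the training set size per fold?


Each validation fold has 4830/10 = 483 samples. Training set = 4830 - 483 = 4347.

4347


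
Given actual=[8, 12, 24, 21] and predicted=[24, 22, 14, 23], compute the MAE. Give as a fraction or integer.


MAE = (1/4) * (|8-24|=16 + |12-22|=10 + |24-14|=10 + |21-23|=2). Sum = 38. MAE = 19/2.

19/2


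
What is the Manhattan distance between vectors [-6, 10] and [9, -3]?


d = sum of absolute differences: |-6-9|=15 + |10--3|=13 = 28.

28


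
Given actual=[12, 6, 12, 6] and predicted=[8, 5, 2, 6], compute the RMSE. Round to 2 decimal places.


MSE = 29.2500. RMSE = sqrt(29.2500) = 5.41.

5.41


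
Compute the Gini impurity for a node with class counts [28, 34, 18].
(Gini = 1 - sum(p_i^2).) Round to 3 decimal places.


Total = 80. Proportions: 28/80, 34/80, 18/80. sum(p_i^2) = 0.3537. Gini = 1 - 0.3537 = 0.6463, which rounds to 0.646.

0.646


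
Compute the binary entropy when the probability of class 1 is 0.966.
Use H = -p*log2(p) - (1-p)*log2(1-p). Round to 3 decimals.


H = -0.966*log2(0.966) - 0.034*log2(0.034) = 0.214.

0.214


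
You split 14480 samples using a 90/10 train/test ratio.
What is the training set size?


Test set = 14480 * 10% = 1448. Training set = 14480 - 1448 = 13032.

13032


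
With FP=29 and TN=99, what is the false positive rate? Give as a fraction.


FPR = FP / (FP + TN) = 29 / 128 = 29/128.

29/128


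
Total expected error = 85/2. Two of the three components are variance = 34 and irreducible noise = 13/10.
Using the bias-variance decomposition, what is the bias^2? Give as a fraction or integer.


Total error = bias^2 + variance + irreducible noise. So bias^2 = 85/2 - 34 - 13/10 = 36/5.

36/5


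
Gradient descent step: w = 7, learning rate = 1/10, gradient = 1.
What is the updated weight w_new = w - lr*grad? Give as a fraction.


w_new = 7 - 1/10 * 1 = 7 - 1/10 = 69/10.

69/10


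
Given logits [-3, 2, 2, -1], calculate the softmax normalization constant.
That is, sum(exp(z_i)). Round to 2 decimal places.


Denom = e^-3=0.0498 + e^2=7.3891 + e^2=7.3891 + e^-1=0.3679. Sum = 15.1959, which rounds to 15.20.

15.20


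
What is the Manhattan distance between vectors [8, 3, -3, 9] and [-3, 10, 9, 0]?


d = sum of absolute differences: |8--3|=11 + |3-10|=7 + |-3-9|=12 + |9-0|=9 = 39.

39


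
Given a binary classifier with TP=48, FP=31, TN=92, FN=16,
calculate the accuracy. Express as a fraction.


Accuracy = (TP + TN) / (TP + TN + FP + FN) = (48 + 92) / 187 = 140/187.

140/187


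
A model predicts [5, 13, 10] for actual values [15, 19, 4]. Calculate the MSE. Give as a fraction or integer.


MSE = (1/3) * ((15-5)^2=100 + (19-13)^2=36 + (4-10)^2=36). Sum = 172. MSE = 172/3.

172/3


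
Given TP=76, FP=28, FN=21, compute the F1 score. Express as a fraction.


Precision = 76/104 = 19/26. Recall = 76/97 = 76/97. F1 = 2*P*R/(P+R) = 152/201.

152/201


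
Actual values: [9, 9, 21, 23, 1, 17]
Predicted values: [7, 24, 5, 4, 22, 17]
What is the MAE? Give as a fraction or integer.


MAE = (1/6) * (|9-7|=2 + |9-24|=15 + |21-5|=16 + |23-4|=19 + |1-22|=21 + |17-17|=0). Sum = 73. MAE = 73/6.

73/6


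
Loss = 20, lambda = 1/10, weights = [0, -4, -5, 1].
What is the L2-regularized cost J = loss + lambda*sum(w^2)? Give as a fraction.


L2 sq norm = sum(w^2) = 42. J = 20 + 1/10 * 42 = 121/5.

121/5


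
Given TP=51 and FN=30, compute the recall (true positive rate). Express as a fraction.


Recall = TP / (TP + FN) = 51 / 81 = 17/27.

17/27


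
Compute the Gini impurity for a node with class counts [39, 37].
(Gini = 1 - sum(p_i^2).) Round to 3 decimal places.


Total = 76. Proportions: 39/76, 37/76. sum(p_i^2) = 0.5003. Gini = 1 - 0.5003 = 0.4997, which rounds to 0.500.

0.500


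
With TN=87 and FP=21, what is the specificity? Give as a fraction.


Specificity = TN / (TN + FP) = 87 / 108 = 29/36.

29/36


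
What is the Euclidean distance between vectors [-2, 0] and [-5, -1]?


d = sqrt(sum of squared differences). (-2--5)^2=9, (0--1)^2=1. Sum = 10.

sqrt(10)


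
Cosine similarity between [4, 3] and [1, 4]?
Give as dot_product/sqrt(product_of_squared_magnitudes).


dot = 16. |a|^2 = 25, |b|^2 = 17. cos = 16/sqrt(425).

16/sqrt(425)


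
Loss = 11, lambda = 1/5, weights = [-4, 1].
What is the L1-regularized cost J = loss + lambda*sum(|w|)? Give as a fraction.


L1 norm = sum(|w|) = 5. J = 11 + 1/5 * 5 = 12.

12


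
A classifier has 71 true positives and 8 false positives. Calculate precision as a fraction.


Precision = TP / (TP + FP) = 71 / 79 = 71/79.

71/79


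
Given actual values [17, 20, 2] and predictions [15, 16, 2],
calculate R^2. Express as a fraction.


Mean(y) = 13. SS_res = 20. SS_tot = 186. R^2 = 1 - 20/(186) = 83/93.

83/93


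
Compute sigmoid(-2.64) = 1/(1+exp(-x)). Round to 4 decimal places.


sigma(-2.64) = 1/(1+e^(2.64)) = 1/(1+14.013204) = 1/15.013204 = 0.0666.

0.0666


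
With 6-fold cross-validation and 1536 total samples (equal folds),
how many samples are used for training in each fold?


Each validation fold has 1536/6 = 256 samples. Training set = 1536 - 256 = 1280.

1280


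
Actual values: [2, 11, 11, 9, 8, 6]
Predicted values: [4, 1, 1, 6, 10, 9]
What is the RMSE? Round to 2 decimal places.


MSE = 37.6667. RMSE = sqrt(37.6667) = 6.14.

6.14


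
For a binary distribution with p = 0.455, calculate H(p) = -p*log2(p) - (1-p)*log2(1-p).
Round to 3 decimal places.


H = -0.455*log2(0.455) - 0.545*log2(0.545) = 0.994.

0.994


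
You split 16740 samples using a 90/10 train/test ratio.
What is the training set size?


Test set = 16740 * 10% = 1674. Training set = 16740 - 1674 = 15066.

15066


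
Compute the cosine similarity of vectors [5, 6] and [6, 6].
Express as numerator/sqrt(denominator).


dot = 66. |a|^2 = 61, |b|^2 = 72. cos = 66/sqrt(4392).

66/sqrt(4392)


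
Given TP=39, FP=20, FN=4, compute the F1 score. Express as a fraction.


Precision = 39/59 = 39/59. Recall = 39/43 = 39/43. F1 = 2*P*R/(P+R) = 13/17.

13/17


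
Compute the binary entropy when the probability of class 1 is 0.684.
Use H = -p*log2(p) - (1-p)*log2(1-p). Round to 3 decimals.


H = -0.684*log2(0.684) - 0.316*log2(0.316) = 0.900.

0.900


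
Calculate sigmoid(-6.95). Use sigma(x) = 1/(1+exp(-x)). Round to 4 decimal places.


sigma(-6.95) = 1/(1+e^(6.95)) = 1/(1+1043.149728) = 1/1044.149728 = 0.0010.

0.0010


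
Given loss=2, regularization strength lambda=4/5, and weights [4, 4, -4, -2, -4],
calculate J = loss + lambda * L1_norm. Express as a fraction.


L1 norm = sum(|w|) = 18. J = 2 + 4/5 * 18 = 82/5.

82/5


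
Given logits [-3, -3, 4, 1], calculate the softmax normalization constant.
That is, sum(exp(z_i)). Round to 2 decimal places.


Denom = e^-3=0.0498 + e^-3=0.0498 + e^4=54.5982 + e^1=2.7183. Sum = 57.4161, which rounds to 57.42.

57.42


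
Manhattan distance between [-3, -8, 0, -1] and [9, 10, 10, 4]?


d = sum of absolute differences: |-3-9|=12 + |-8-10|=18 + |0-10|=10 + |-1-4|=5 = 45.

45


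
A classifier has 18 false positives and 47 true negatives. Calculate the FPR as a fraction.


FPR = FP / (FP + TN) = 18 / 65 = 18/65.

18/65


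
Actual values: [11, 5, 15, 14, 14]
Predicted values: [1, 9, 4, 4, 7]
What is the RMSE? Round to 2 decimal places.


MSE = 77.2000. RMSE = sqrt(77.2000) = 8.79.

8.79


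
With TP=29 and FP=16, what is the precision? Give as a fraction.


Precision = TP / (TP + FP) = 29 / 45 = 29/45.

29/45


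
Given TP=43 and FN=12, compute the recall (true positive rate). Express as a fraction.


Recall = TP / (TP + FN) = 43 / 55 = 43/55.

43/55


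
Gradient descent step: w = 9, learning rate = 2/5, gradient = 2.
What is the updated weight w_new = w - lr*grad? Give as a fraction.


w_new = 9 - 2/5 * 2 = 9 - 4/5 = 41/5.

41/5


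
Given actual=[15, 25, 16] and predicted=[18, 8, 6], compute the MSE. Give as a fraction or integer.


MSE = (1/3) * ((15-18)^2=9 + (25-8)^2=289 + (16-6)^2=100). Sum = 398. MSE = 398/3.

398/3


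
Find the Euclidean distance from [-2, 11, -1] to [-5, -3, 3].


d = sqrt(sum of squared differences). (-2--5)^2=9, (11--3)^2=196, (-1-3)^2=16. Sum = 221.

sqrt(221)


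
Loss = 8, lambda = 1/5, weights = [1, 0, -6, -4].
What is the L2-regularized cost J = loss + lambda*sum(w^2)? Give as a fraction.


L2 sq norm = sum(w^2) = 53. J = 8 + 1/5 * 53 = 93/5.

93/5


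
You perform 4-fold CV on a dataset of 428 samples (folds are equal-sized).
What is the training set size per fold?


Each validation fold has 428/4 = 107 samples. Training set = 428 - 107 = 321.

321


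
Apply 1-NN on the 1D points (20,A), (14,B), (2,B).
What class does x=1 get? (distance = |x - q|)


Distances: |20-1|=19, |14-1|=13, |2-1|=1. 1 nearest: (2,B). Counts: {'B': 1}. Majority class: B.

B


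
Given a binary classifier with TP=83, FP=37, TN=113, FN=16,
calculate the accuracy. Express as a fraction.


Accuracy = (TP + TN) / (TP + TN + FP + FN) = (83 + 113) / 249 = 196/249.

196/249


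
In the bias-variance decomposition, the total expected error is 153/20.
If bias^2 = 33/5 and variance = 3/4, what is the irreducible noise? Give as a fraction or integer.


Total error = bias^2 + variance + irreducible noise. So irreducible noise = 153/20 - 33/5 - 3/4 = 3/10.

3/10


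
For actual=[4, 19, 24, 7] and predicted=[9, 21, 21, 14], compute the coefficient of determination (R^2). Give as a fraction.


Mean(y) = 27/2. SS_res = 87. SS_tot = 273. R^2 = 1 - 87/(273) = 62/91.

62/91


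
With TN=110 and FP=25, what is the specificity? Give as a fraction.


Specificity = TN / (TN + FP) = 110 / 135 = 22/27.

22/27


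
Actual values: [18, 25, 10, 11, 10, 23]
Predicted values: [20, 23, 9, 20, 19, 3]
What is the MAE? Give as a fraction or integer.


MAE = (1/6) * (|18-20|=2 + |25-23|=2 + |10-9|=1 + |11-20|=9 + |10-19|=9 + |23-3|=20). Sum = 43. MAE = 43/6.

43/6


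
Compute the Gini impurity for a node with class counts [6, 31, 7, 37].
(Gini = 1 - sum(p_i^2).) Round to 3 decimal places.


Total = 81. Proportions: 6/81, 31/81, 7/81, 37/81. sum(p_i^2) = 0.3681. Gini = 1 - 0.3681 = 0.6319, which rounds to 0.632.

0.632


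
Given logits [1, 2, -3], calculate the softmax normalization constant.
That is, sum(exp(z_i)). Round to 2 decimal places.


Denom = e^1=2.7183 + e^2=7.3891 + e^-3=0.0498. Sum = 10.1572, which rounds to 10.16.

10.16


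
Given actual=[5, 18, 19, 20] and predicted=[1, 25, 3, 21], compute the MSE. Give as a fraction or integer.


MSE = (1/4) * ((5-1)^2=16 + (18-25)^2=49 + (19-3)^2=256 + (20-21)^2=1). Sum = 322. MSE = 161/2.

161/2


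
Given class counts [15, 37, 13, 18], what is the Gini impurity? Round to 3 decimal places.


Total = 83. Proportions: 15/83, 37/83, 13/83, 18/83. sum(p_i^2) = 0.3029. Gini = 1 - 0.3029 = 0.6971, which rounds to 0.697.

0.697


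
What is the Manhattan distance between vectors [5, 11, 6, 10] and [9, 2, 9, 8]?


d = sum of absolute differences: |5-9|=4 + |11-2|=9 + |6-9|=3 + |10-8|=2 = 18.

18


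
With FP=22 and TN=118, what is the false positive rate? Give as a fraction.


FPR = FP / (FP + TN) = 22 / 140 = 11/70.

11/70


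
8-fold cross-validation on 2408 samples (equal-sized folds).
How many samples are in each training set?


Each validation fold has 2408/8 = 301 samples. Training set = 2408 - 301 = 2107.

2107


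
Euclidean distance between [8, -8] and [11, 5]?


d = sqrt(sum of squared differences). (8-11)^2=9, (-8-5)^2=169. Sum = 178.

sqrt(178)


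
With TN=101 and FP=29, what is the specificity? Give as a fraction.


Specificity = TN / (TN + FP) = 101 / 130 = 101/130.

101/130


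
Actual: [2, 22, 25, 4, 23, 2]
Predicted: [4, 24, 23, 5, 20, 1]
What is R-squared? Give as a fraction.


Mean(y) = 13. SS_res = 23. SS_tot = 648. R^2 = 1 - 23/(648) = 625/648.

625/648


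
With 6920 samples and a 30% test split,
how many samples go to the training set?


Test set = 6920 * 30% = 2076. Training set = 6920 - 2076 = 4844.

4844


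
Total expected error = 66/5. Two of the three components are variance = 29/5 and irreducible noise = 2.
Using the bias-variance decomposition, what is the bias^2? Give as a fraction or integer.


Total error = bias^2 + variance + irreducible noise. So bias^2 = 66/5 - 29/5 - 2 = 27/5.

27/5


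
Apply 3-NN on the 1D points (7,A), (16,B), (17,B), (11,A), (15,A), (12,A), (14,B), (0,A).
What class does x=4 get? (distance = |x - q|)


Distances: |7-4|=3, |16-4|=12, |17-4|=13, |11-4|=7, |15-4|=11, |12-4|=8, |14-4|=10, |0-4|=4. 3 nearest: (7,A), (0,A), (11,A). Counts: {'A': 3}. Majority class: A.

A


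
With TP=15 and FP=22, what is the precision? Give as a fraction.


Precision = TP / (TP + FP) = 15 / 37 = 15/37.

15/37


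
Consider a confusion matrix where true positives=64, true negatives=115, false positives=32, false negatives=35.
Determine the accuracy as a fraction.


Accuracy = (TP + TN) / (TP + TN + FP + FN) = (64 + 115) / 246 = 179/246.

179/246


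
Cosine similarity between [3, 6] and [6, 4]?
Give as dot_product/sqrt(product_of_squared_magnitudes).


dot = 42. |a|^2 = 45, |b|^2 = 52. cos = 42/sqrt(2340).

42/sqrt(2340)


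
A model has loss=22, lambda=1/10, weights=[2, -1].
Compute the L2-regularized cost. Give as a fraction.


L2 sq norm = sum(w^2) = 5. J = 22 + 1/10 * 5 = 45/2.

45/2


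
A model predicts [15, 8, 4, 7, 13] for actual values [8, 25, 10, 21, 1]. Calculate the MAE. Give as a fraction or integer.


MAE = (1/5) * (|8-15|=7 + |25-8|=17 + |10-4|=6 + |21-7|=14 + |1-13|=12). Sum = 56. MAE = 56/5.

56/5


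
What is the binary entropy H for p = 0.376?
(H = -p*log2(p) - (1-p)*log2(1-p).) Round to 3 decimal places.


H = -0.376*log2(0.376) - 0.624*log2(0.624) = 0.955.

0.955


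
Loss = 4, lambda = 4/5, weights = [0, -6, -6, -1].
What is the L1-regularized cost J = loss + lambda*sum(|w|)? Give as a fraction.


L1 norm = sum(|w|) = 13. J = 4 + 4/5 * 13 = 72/5.

72/5


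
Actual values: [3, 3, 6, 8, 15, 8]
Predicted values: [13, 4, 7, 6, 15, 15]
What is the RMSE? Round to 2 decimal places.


MSE = 25.8333. RMSE = sqrt(25.8333) = 5.08.

5.08


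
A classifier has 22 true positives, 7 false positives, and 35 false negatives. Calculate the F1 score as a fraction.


Precision = 22/29 = 22/29. Recall = 22/57 = 22/57. F1 = 2*P*R/(P+R) = 22/43.

22/43


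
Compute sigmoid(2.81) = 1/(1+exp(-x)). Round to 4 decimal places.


sigma(2.81) = 1/(1+e^(-2.81)) = 1/(1+0.060205) = 1/1.060205 = 0.9432.

0.9432


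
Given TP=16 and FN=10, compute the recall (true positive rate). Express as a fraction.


Recall = TP / (TP + FN) = 16 / 26 = 8/13.

8/13


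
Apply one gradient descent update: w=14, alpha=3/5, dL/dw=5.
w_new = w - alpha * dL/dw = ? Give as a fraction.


w_new = 14 - 3/5 * 5 = 14 - 3 = 11.

11


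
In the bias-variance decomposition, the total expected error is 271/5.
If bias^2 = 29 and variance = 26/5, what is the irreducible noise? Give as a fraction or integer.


Total error = bias^2 + variance + irreducible noise. So irreducible noise = 271/5 - 29 - 26/5 = 20.

20


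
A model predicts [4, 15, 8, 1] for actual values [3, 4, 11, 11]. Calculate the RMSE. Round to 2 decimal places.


MSE = 57.7500. RMSE = sqrt(57.7500) = 7.60.

7.60


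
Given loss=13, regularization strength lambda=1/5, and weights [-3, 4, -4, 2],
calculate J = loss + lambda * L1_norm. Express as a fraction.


L1 norm = sum(|w|) = 13. J = 13 + 1/5 * 13 = 78/5.

78/5


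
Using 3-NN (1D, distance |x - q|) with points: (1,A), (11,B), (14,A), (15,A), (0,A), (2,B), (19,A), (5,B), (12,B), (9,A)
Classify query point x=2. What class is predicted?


Distances: |1-2|=1, |11-2|=9, |14-2|=12, |15-2|=13, |0-2|=2, |2-2|=0, |19-2|=17, |5-2|=3, |12-2|=10, |9-2|=7. 3 nearest: (2,B), (1,A), (0,A). Counts: {'B': 1, 'A': 2}. Majority class: A.

A


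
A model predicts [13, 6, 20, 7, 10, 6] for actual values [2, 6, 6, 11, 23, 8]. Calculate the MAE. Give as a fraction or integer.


MAE = (1/6) * (|2-13|=11 + |6-6|=0 + |6-20|=14 + |11-7|=4 + |23-10|=13 + |8-6|=2). Sum = 44. MAE = 22/3.

22/3


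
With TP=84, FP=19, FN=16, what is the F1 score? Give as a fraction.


Precision = 84/103 = 84/103. Recall = 84/100 = 21/25. F1 = 2*P*R/(P+R) = 24/29.

24/29


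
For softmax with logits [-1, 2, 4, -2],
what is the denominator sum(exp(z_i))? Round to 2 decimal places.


Denom = e^-1=0.3679 + e^2=7.3891 + e^4=54.5982 + e^-2=0.1353. Sum = 62.4905, which rounds to 62.49.

62.49


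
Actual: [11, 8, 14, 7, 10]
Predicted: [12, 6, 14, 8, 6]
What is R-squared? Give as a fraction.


Mean(y) = 10. SS_res = 22. SS_tot = 30. R^2 = 1 - 22/(30) = 4/15.

4/15


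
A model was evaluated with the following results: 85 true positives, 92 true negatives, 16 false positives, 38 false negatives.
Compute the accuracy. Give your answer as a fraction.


Accuracy = (TP + TN) / (TP + TN + FP + FN) = (85 + 92) / 231 = 59/77.

59/77


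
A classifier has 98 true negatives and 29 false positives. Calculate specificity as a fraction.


Specificity = TN / (TN + FP) = 98 / 127 = 98/127.

98/127


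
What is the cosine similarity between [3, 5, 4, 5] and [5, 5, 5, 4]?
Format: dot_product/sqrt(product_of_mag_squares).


dot = 80. |a|^2 = 75, |b|^2 = 91. cos = 80/sqrt(6825).

80/sqrt(6825)


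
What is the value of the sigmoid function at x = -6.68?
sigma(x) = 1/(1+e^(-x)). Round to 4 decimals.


sigma(-6.68) = 1/(1+e^(6.68)) = 1/(1+796.319112) = 1/797.319112 = 0.0013.

0.0013


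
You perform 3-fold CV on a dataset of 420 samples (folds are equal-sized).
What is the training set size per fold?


Each validation fold has 420/3 = 140 samples. Training set = 420 - 140 = 280.

280


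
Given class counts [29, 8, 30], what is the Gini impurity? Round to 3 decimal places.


Total = 67. Proportions: 29/67, 8/67, 30/67. sum(p_i^2) = 0.4021. Gini = 1 - 0.4021 = 0.5979, which rounds to 0.598.

0.598


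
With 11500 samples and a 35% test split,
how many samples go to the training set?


Test set = 11500 * 35% = 4025. Training set = 11500 - 4025 = 7475.

7475


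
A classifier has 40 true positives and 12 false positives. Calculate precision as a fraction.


Precision = TP / (TP + FP) = 40 / 52 = 10/13.

10/13


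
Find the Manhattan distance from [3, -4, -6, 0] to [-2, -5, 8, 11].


d = sum of absolute differences: |3--2|=5 + |-4--5|=1 + |-6-8|=14 + |0-11|=11 = 31.

31


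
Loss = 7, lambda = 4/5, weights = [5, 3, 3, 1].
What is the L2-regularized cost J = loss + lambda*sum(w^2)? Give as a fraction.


L2 sq norm = sum(w^2) = 44. J = 7 + 4/5 * 44 = 211/5.

211/5


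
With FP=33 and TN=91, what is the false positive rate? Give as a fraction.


FPR = FP / (FP + TN) = 33 / 124 = 33/124.

33/124


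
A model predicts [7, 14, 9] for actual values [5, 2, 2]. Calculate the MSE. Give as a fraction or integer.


MSE = (1/3) * ((5-7)^2=4 + (2-14)^2=144 + (2-9)^2=49). Sum = 197. MSE = 197/3.

197/3


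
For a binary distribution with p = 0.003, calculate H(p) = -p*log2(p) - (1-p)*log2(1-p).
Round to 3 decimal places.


H = -0.003*log2(0.003) - 0.997*log2(0.997) = 0.029.

0.029


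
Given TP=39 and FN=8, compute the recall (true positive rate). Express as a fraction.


Recall = TP / (TP + FN) = 39 / 47 = 39/47.

39/47


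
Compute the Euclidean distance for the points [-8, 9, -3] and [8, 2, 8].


d = sqrt(sum of squared differences). (-8-8)^2=256, (9-2)^2=49, (-3-8)^2=121. Sum = 426.

sqrt(426)


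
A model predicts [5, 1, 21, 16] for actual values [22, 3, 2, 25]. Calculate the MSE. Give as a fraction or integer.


MSE = (1/4) * ((22-5)^2=289 + (3-1)^2=4 + (2-21)^2=361 + (25-16)^2=81). Sum = 735. MSE = 735/4.

735/4


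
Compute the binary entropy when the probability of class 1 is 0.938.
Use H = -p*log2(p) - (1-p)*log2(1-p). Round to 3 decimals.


H = -0.938*log2(0.938) - 0.062*log2(0.062) = 0.335.

0.335


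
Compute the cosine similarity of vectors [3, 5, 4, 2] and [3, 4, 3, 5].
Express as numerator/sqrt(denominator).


dot = 51. |a|^2 = 54, |b|^2 = 59. cos = 51/sqrt(3186).

51/sqrt(3186)


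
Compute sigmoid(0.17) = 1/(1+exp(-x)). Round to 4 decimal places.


sigma(0.17) = 1/(1+e^(-0.17)) = 1/(1+0.843665) = 1/1.843665 = 0.5424.

0.5424


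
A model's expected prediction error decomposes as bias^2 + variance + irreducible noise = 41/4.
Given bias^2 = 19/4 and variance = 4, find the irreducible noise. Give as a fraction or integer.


Total error = bias^2 + variance + irreducible noise. So irreducible noise = 41/4 - 19/4 - 4 = 3/2.

3/2


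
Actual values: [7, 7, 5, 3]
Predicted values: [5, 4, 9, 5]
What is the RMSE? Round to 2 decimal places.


MSE = 8.2500. RMSE = sqrt(8.2500) = 2.87.

2.87


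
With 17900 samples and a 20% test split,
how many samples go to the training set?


Test set = 17900 * 20% = 3580. Training set = 17900 - 3580 = 14320.

14320


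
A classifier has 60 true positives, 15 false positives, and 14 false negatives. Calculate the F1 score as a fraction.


Precision = 60/75 = 4/5. Recall = 60/74 = 30/37. F1 = 2*P*R/(P+R) = 120/149.

120/149


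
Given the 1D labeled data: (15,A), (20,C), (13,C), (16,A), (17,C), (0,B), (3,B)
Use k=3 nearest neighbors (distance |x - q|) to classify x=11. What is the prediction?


Distances: |15-11|=4, |20-11|=9, |13-11|=2, |16-11|=5, |17-11|=6, |0-11|=11, |3-11|=8. 3 nearest: (13,C), (15,A), (16,A). Counts: {'C': 1, 'A': 2}. Majority class: A.

A


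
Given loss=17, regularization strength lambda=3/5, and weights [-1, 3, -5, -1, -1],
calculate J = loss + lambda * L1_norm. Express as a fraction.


L1 norm = sum(|w|) = 11. J = 17 + 3/5 * 11 = 118/5.

118/5


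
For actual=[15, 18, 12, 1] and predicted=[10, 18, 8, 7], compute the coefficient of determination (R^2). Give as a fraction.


Mean(y) = 23/2. SS_res = 77. SS_tot = 165. R^2 = 1 - 77/(165) = 8/15.

8/15


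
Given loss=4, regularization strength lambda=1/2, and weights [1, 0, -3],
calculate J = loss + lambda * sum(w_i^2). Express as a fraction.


L2 sq norm = sum(w^2) = 10. J = 4 + 1/2 * 10 = 9.

9


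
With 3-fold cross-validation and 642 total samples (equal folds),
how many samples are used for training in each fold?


Each validation fold has 642/3 = 214 samples. Training set = 642 - 214 = 428.

428


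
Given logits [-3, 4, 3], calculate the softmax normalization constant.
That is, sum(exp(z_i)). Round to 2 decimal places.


Denom = e^-3=0.0498 + e^4=54.5982 + e^3=20.0855. Sum = 74.7335, which rounds to 74.73.

74.73


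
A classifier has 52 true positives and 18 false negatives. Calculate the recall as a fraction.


Recall = TP / (TP + FN) = 52 / 70 = 26/35.

26/35


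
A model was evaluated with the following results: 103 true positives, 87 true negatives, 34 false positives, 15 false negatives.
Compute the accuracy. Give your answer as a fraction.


Accuracy = (TP + TN) / (TP + TN + FP + FN) = (103 + 87) / 239 = 190/239.

190/239


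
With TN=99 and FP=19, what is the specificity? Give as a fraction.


Specificity = TN / (TN + FP) = 99 / 118 = 99/118.

99/118


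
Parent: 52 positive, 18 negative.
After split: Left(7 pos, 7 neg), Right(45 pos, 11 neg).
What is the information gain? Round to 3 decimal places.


H(parent) = 0.8224. H(left) = 1.0000, H(right) = 0.7147. Weighted = (14/70)*1.0000 + (56/70)*0.7147 = 0.7718. IG = 0.8224 - 0.7718 = 0.0506, which rounds to 0.051.

0.051


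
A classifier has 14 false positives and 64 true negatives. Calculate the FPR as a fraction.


FPR = FP / (FP + TN) = 14 / 78 = 7/39.

7/39


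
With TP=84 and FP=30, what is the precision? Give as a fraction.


Precision = TP / (TP + FP) = 84 / 114 = 14/19.

14/19


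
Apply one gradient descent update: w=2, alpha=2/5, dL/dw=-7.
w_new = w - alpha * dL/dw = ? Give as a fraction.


w_new = 2 - 2/5 * -7 = 2 - -14/5 = 24/5.

24/5


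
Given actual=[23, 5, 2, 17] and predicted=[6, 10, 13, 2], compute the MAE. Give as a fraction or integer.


MAE = (1/4) * (|23-6|=17 + |5-10|=5 + |2-13|=11 + |17-2|=15). Sum = 48. MAE = 12.

12


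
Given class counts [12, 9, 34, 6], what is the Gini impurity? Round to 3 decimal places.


Total = 61. Proportions: 12/61, 9/61, 34/61, 6/61. sum(p_i^2) = 0.3808. Gini = 1 - 0.3808 = 0.6192, which rounds to 0.619.

0.619


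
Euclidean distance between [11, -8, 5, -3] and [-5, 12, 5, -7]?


d = sqrt(sum of squared differences). (11--5)^2=256, (-8-12)^2=400, (5-5)^2=0, (-3--7)^2=16. Sum = 672.

sqrt(672)


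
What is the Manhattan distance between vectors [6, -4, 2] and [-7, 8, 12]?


d = sum of absolute differences: |6--7|=13 + |-4-8|=12 + |2-12|=10 = 35.

35


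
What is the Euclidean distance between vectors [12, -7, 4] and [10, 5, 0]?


d = sqrt(sum of squared differences). (12-10)^2=4, (-7-5)^2=144, (4-0)^2=16. Sum = 164.

sqrt(164)


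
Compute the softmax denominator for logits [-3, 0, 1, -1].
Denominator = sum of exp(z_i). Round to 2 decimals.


Denom = e^-3=0.0498 + e^0=1.0000 + e^1=2.7183 + e^-1=0.3679. Sum = 4.1360, which rounds to 4.14.

4.14


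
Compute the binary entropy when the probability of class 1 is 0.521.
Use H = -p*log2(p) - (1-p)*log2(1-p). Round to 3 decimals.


H = -0.521*log2(0.521) - 0.479*log2(0.479) = 0.999.

0.999


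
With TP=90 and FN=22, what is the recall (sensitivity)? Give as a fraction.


Recall = TP / (TP + FN) = 90 / 112 = 45/56.

45/56


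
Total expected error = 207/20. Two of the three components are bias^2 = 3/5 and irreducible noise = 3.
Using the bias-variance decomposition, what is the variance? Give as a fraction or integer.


Total error = bias^2 + variance + irreducible noise. So variance = 207/20 - 3/5 - 3 = 27/4.

27/4


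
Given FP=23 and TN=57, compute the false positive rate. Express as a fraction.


FPR = FP / (FP + TN) = 23 / 80 = 23/80.

23/80


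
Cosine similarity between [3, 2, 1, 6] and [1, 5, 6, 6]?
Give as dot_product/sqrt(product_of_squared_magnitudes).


dot = 55. |a|^2 = 50, |b|^2 = 98. cos = 55/sqrt(4900).

55/sqrt(4900)


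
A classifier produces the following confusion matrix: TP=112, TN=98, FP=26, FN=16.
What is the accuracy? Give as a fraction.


Accuracy = (TP + TN) / (TP + TN + FP + FN) = (112 + 98) / 252 = 5/6.

5/6


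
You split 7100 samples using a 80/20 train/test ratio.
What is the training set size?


Test set = 7100 * 20% = 1420. Training set = 7100 - 1420 = 5680.

5680


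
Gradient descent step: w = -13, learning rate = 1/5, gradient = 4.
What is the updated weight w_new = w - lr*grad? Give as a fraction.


w_new = -13 - 1/5 * 4 = -13 - 4/5 = -69/5.

-69/5


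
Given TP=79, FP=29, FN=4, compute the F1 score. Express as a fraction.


Precision = 79/108 = 79/108. Recall = 79/83 = 79/83. F1 = 2*P*R/(P+R) = 158/191.

158/191


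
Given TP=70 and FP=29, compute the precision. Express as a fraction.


Precision = TP / (TP + FP) = 70 / 99 = 70/99.

70/99


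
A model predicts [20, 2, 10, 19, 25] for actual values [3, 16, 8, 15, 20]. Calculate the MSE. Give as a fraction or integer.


MSE = (1/5) * ((3-20)^2=289 + (16-2)^2=196 + (8-10)^2=4 + (15-19)^2=16 + (20-25)^2=25). Sum = 530. MSE = 106.

106


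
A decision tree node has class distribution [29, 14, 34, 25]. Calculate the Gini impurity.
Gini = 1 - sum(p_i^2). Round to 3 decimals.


Total = 102. Proportions: 29/102, 14/102, 34/102, 25/102. sum(p_i^2) = 0.2709. Gini = 1 - 0.2709 = 0.7291, which rounds to 0.729.

0.729


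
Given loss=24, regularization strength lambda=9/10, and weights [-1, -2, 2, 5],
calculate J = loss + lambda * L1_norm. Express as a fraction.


L1 norm = sum(|w|) = 10. J = 24 + 9/10 * 10 = 33.

33


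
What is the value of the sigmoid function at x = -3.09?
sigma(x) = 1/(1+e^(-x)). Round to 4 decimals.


sigma(-3.09) = 1/(1+e^(3.09)) = 1/(1+21.977078) = 1/22.977078 = 0.0435.

0.0435


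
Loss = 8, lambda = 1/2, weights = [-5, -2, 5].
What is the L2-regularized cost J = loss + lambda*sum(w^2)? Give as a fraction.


L2 sq norm = sum(w^2) = 54. J = 8 + 1/2 * 54 = 35.

35


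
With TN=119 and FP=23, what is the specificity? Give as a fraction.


Specificity = TN / (TN + FP) = 119 / 142 = 119/142.

119/142


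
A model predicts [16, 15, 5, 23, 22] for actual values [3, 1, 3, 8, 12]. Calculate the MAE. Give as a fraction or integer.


MAE = (1/5) * (|3-16|=13 + |1-15|=14 + |3-5|=2 + |8-23|=15 + |12-22|=10). Sum = 54. MAE = 54/5.

54/5


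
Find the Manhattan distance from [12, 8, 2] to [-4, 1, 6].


d = sum of absolute differences: |12--4|=16 + |8-1|=7 + |2-6|=4 = 27.

27


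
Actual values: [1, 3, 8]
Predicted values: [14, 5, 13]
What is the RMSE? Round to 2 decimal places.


MSE = 66.0000. RMSE = sqrt(66.0000) = 8.12.

8.12


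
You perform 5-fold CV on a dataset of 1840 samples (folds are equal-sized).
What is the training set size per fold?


Each validation fold has 1840/5 = 368 samples. Training set = 1840 - 368 = 1472.

1472


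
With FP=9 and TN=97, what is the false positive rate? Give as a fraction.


FPR = FP / (FP + TN) = 9 / 106 = 9/106.

9/106


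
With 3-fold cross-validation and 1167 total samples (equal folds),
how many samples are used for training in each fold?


Each validation fold has 1167/3 = 389 samples. Training set = 1167 - 389 = 778.

778


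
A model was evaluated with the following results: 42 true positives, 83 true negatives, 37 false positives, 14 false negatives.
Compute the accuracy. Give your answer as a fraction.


Accuracy = (TP + TN) / (TP + TN + FP + FN) = (42 + 83) / 176 = 125/176.

125/176


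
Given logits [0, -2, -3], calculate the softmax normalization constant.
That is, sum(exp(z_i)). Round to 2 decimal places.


Denom = e^0=1.0000 + e^-2=0.1353 + e^-3=0.0498. Sum = 1.1851, which rounds to 1.19.

1.19


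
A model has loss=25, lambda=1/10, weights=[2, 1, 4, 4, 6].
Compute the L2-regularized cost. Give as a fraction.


L2 sq norm = sum(w^2) = 73. J = 25 + 1/10 * 73 = 323/10.

323/10


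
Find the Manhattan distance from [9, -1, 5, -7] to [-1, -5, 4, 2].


d = sum of absolute differences: |9--1|=10 + |-1--5|=4 + |5-4|=1 + |-7-2|=9 = 24.

24


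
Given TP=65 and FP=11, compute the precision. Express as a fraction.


Precision = TP / (TP + FP) = 65 / 76 = 65/76.

65/76


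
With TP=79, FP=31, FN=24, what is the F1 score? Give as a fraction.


Precision = 79/110 = 79/110. Recall = 79/103 = 79/103. F1 = 2*P*R/(P+R) = 158/213.

158/213


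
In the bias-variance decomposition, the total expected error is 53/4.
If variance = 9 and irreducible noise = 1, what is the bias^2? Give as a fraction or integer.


Total error = bias^2 + variance + irreducible noise. So bias^2 = 53/4 - 9 - 1 = 13/4.

13/4


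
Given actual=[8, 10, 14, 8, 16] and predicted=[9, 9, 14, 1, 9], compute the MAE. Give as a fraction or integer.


MAE = (1/5) * (|8-9|=1 + |10-9|=1 + |14-14|=0 + |8-1|=7 + |16-9|=7). Sum = 16. MAE = 16/5.

16/5


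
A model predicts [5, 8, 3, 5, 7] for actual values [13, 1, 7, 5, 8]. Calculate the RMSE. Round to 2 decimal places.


MSE = 26.0000. RMSE = sqrt(26.0000) = 5.10.

5.10


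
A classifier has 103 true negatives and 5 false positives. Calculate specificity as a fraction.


Specificity = TN / (TN + FP) = 103 / 108 = 103/108.

103/108


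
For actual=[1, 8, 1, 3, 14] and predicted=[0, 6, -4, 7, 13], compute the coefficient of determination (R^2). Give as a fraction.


Mean(y) = 27/5. SS_res = 47. SS_tot = 626/5. R^2 = 1 - 47/(626/5) = 391/626.

391/626


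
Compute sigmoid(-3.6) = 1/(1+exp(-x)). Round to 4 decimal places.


sigma(-3.6) = 1/(1+e^(3.6)) = 1/(1+36.598234) = 1/37.598234 = 0.0266.

0.0266


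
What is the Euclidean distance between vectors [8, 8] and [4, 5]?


d = sqrt(sum of squared differences). (8-4)^2=16, (8-5)^2=9. Sum = 25.

5


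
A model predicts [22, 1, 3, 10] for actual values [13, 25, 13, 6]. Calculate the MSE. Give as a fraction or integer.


MSE = (1/4) * ((13-22)^2=81 + (25-1)^2=576 + (13-3)^2=100 + (6-10)^2=16). Sum = 773. MSE = 773/4.

773/4


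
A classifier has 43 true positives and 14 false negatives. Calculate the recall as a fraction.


Recall = TP / (TP + FN) = 43 / 57 = 43/57.

43/57


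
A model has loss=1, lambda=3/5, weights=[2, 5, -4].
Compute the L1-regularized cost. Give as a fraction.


L1 norm = sum(|w|) = 11. J = 1 + 3/5 * 11 = 38/5.

38/5


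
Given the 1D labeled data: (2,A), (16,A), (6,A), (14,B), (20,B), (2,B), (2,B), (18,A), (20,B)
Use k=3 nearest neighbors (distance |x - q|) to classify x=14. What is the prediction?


Distances: |2-14|=12, |16-14|=2, |6-14|=8, |14-14|=0, |20-14|=6, |2-14|=12, |2-14|=12, |18-14|=4, |20-14|=6. 3 nearest: (14,B), (16,A), (18,A). Counts: {'B': 1, 'A': 2}. Majority class: A.

A


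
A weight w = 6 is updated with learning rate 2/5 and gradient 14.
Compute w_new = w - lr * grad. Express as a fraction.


w_new = 6 - 2/5 * 14 = 6 - 28/5 = 2/5.

2/5


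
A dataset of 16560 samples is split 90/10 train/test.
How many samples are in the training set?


Test set = 16560 * 10% = 1656. Training set = 16560 - 1656 = 14904.

14904


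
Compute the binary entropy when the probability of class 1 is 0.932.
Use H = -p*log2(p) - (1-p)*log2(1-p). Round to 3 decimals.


H = -0.932*log2(0.932) - 0.068*log2(0.068) = 0.358.

0.358


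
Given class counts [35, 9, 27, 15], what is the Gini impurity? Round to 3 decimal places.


Total = 86. Proportions: 35/86, 9/86, 27/86, 15/86. sum(p_i^2) = 0.3056. Gini = 1 - 0.3056 = 0.6944, which rounds to 0.694.

0.694


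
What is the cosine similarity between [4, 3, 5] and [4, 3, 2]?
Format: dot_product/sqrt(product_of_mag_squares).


dot = 35. |a|^2 = 50, |b|^2 = 29. cos = 35/sqrt(1450).

35/sqrt(1450)


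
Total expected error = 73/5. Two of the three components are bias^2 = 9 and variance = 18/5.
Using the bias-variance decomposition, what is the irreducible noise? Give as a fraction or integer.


Total error = bias^2 + variance + irreducible noise. So irreducible noise = 73/5 - 9 - 18/5 = 2.

2
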